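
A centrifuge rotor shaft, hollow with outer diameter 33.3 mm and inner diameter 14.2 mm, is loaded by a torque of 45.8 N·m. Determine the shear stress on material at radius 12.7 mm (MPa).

4.98 MPa

J = π(d_o⁴ − d_i⁴)/32 = π(0.0333⁴ − 0.0142⁴)/32 = 1.167×10^-7 m⁴.
Shear stress varies linearly with radius: τ = T·r/J = 45.80 × 0.0127 / 1.167×10^-7 = 4.983×10^6 Pa.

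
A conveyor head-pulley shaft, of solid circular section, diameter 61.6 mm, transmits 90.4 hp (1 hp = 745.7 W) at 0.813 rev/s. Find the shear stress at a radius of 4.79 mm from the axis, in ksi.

6.49 ksi

ω = 2π·0.813 = 5.108 rad/s, so T = P/ω = 90.4×745.7 / 5.108 = 13200 N·m.
J = πd⁴/32 = π(0.0616)⁴/32 = 1.414×10^-6 m⁴.
Shear stress varies linearly with radius: τ = T·r/J = 13200 × 0.00479 / 1.414×10^-6 = 4.472×10^7 Pa.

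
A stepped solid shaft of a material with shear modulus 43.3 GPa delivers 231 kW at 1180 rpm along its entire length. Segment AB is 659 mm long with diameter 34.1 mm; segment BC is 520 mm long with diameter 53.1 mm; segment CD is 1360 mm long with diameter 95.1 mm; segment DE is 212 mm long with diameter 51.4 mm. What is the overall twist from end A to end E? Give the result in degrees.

ω = 2π·1180/60 = 123.6 rad/s, so T = P/ω = 231×10³ / 123.6 = 1869 N·m.
J_AB = π(0.0341)⁴/32 = 1.33×10^-7 m⁴; J_BC = π(0.0531)⁴/32 = 7.81×10^-7 m⁴; J_CD = π(0.0951)⁴/32 = 8.03×10^-6 m⁴; J_DE = π(0.0514)⁴/32 = 6.85×10^-7 m⁴.
θ = (T/G)·Σ L_i/J_i = (1869/43.3×10⁹)·(0.659/1.33×10^-7 + 0.520/7.81×10^-7 + 1.36/8.03×10^-6 + 0.212/6.85×10^-7) = 0.2638 rad.

15.1°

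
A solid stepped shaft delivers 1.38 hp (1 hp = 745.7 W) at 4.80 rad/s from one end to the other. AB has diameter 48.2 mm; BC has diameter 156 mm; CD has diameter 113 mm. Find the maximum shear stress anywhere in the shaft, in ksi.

ω = 4.80 rad/s, so T = P/ω = 1.38×745.7 / 4.800 = 214.4 N·m.
Under the same torque, τ_max = 16T/(πd³) is largest where d is smallest — segment AB (d = 48.2 mm).
τ_max = 16·214.4/(π·(0.0482)³) = 9.751×10^6 Pa.

1.41 ksi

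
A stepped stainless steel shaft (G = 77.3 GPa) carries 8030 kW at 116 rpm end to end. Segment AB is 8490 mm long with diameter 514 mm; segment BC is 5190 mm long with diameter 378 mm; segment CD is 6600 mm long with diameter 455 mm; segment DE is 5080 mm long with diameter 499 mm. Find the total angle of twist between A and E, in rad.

0.0533 rad

ω = 2π·116/60 = 12.15 rad/s, so T = P/ω = 8030×10³ / 12.15 = 661000 N·m.
J_AB = π(0.514)⁴/32 = 6.85×10^-3 m⁴; J_BC = π(0.378)⁴/32 = 2.00×10^-3 m⁴; J_CD = π(0.455)⁴/32 = 4.21×10^-3 m⁴; J_DE = π(0.499)⁴/32 = 6.09×10^-3 m⁴.
θ = (T/G)·Σ L_i/J_i = (661000/77.3×10⁹)·(8.49/6.85×10^-3 + 5.19/2.00×10^-3 + 6.60/4.21×10^-3 + 5.08/6.09×10^-3) = 0.05329 rad.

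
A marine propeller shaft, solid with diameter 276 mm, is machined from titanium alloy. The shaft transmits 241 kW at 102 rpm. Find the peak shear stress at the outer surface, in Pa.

ω = 2π·102/60 = 10.68 rad/s, so T = P/ω = 241×10³ / 10.68 = 22560 N·m.
J = πd⁴/32 = π(0.276)⁴/32 = 5.697×10^-4 m⁴.
τ_max = T·r/J = 22560 × 0.138 / 5.697×10^-4 = 5.466×10^6 Pa.

5.47e6 Pa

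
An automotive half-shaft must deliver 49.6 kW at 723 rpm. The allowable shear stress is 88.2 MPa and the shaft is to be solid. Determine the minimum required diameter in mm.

33.6 mm

ω = 2π·723/60 = 75.71 rad/s, so T = P/ω = 49.6×10³ / 75.71 = 655.1 N·m.
For a solid shaft τ_max = 16T/(πd³), so d = (16T/(π τ_allow))^(1/3) = (16·655.1/(π·8.82×10^7))^(1/3) = 0.03357 m.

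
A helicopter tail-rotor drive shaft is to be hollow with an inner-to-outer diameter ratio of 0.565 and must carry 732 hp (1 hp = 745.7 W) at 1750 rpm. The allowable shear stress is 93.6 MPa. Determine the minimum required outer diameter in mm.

56.5 mm

ω = 2π·1750/60 = 183.3 rad/s, so T = P/ω = 732×745.7 / 183.3 = 2979 N·m.
For a hollow shaft with d_i/d_o = 0.565: τ_max = 16T/(π d_o³ (1−k⁴)), so d_o = [16T/(π τ_allow (1−k⁴))]^(1/3) = [16·2979/(π·9.36×10^7·0.8981)]^(1/3) = 0.05651 m.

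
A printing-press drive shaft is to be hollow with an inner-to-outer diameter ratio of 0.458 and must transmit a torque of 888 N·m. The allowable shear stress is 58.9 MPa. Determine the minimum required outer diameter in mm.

43.1 mm

For a hollow shaft with d_i/d_o = 0.458: τ_max = 16T/(π d_o³ (1−k⁴)), so d_o = [16T/(π τ_allow (1−k⁴))]^(1/3) = [16·888.0/(π·5.89×10^7·0.9560)]^(1/3) = 0.04315 m.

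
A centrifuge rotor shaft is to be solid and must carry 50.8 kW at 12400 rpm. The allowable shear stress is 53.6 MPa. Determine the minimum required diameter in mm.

15.5 mm

ω = 2π·12400/60 = 1299 rad/s, so T = P/ω = 50.8×10³ / 1299 = 39.12 N·m.
For a solid shaft τ_max = 16T/(πd³), so d = (16T/(π τ_allow))^(1/3) = (16·39.12/(π·5.36×10^7))^(1/3) = 0.01549 m.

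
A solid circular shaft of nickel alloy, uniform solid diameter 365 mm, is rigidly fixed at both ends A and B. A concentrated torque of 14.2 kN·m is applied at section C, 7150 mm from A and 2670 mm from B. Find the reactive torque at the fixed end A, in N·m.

With uniform GJ and both ends fixed, compatibility θ_AC = θ_CB gives T_A·a = T_B·b, together with T_A + T_B = T₀.
T_A = T₀·b/(a+b) = 14200·2670/9820 = 3861 N·m; T_B = 10340 N·m.

3860 N·m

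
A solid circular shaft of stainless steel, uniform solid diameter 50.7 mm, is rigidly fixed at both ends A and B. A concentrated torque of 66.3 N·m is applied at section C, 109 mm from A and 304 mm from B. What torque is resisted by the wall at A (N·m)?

With uniform GJ and both ends fixed, compatibility θ_AC = θ_CB gives T_A·a = T_B·b, together with T_A + T_B = T₀.
T_A = T₀·b/(a+b) = 66.30·304/413.0 = 48.80 N·m; T_B = 17.50 N·m.

48.8 N·m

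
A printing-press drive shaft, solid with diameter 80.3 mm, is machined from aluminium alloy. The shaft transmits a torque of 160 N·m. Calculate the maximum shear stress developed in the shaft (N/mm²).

J = πd⁴/32 = π(0.0803)⁴/32 = 4.082×10^-6 m⁴.
τ_max = T·r/J = 160.0 × 0.0401 / 4.082×10^-6 = 1.574×10^6 Pa.

1.57 N/mm²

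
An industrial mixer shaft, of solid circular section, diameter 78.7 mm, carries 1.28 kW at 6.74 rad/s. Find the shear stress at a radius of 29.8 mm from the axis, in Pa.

1.50e6 Pa

ω = 6.74 rad/s, so T = P/ω = 1.28×10³ / 6.740 = 189.9 N·m.
J = πd⁴/32 = π(0.0787)⁴/32 = 3.766×10^-6 m⁴.
Shear stress varies linearly with radius: τ = T·r/J = 189.9 × 0.0298 / 3.766×10^-6 = 1.503×10^6 Pa.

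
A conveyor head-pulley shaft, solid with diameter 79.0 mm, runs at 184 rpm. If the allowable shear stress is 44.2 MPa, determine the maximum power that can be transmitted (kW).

82.4 kW

J = πd⁴/32 = π(0.0790)⁴/32 = 3.824×10^-6 m⁴.
T_max = τ_allow·J/r = 4.42×10^7 × 3.824×10^-6 / 0.0395 = 4279 N·m.
ω = 2π·184/60 = 19.27 rad/s, so P_max = T_max·ω = 8.245×10^4 W.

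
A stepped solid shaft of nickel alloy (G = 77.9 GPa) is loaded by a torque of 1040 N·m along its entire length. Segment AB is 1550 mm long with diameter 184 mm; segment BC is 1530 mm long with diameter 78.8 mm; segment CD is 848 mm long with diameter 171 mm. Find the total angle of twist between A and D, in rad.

0.00571 rad

J_AB = π(0.184)⁴/32 = 1.13×10^-4 m⁴; J_BC = π(0.0788)⁴/32 = 3.79×10^-6 m⁴; J_CD = π(0.171)⁴/32 = 8.39×10^-5 m⁴.
θ = (T/G)·Σ L_i/J_i = (1040/77.9×10⁹)·(1.55/1.13×10^-4 + 1.53/3.79×10^-6 + 0.848/8.39×10^-5) = 5.715×10^-3 rad.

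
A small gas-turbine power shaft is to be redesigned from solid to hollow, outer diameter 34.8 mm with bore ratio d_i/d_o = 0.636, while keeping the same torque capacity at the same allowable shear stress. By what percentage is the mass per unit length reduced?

Equal τ_max and T ⇒ the solid shaft needs d_s³ = d_o³(1−k⁴), so d_s = 34.8·(1−0.636⁴)^(1/3) = 32.79 mm.
Area ratio A_h/A_s = d_o²(1−k²)/d_s² = (1−k²)/(1−k⁴)^(2/3) = 0.6708.
Mass saving = 1 − 0.6708 = 32.9 %.

32.9 %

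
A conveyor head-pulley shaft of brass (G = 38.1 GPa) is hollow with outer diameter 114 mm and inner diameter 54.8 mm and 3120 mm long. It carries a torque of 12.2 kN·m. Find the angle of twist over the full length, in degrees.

J = π(d_o⁴ − d_i⁴)/32 = π(0.114⁴ − 0.0548⁴)/32 = 1.570×10^-5 m⁴.
θ = T·L/(G·J) = 12200 × 3.12 / (38.1×10⁹ × 1.570×10^-5) = 0.06365 rad.

3.65°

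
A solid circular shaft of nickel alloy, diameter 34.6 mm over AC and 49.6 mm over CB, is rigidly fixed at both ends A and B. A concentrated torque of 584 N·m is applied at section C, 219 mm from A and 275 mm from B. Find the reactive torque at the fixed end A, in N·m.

134 N·m

Compatibility: T_A·a/J_AC = T_B·b/J_CB with T_A + T_B = T₀.
J_AC = 1.41×10^-7 m⁴, J_CB = 5.94×10^-7 m⁴, so T_A = T₀·(J_AC/a)/((J_AC/a)+(J_CB/b)) = 133.9 N·m, T_B = 450.1 N·m.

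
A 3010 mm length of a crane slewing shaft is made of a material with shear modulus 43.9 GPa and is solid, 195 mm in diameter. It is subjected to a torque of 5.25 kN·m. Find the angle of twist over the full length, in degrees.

J = πd⁴/32 = π(0.195)⁴/32 = 1.420×10^-4 m⁴.
θ = T·L/(G·J) = 5250 × 3.01 / (43.9×10⁹ × 1.420×10^-4) = 2.536×10^-3 rad.

0.145°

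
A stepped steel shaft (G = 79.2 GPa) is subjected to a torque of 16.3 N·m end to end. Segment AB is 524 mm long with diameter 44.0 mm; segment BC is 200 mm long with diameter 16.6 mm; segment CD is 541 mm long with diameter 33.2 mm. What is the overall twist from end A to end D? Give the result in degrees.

0.387°

J_AB = π(0.0440)⁴/32 = 3.68×10^-7 m⁴; J_BC = π(0.0166)⁴/32 = 7.45×10^-9 m⁴; J_CD = π(0.0332)⁴/32 = 1.19×10^-7 m⁴.
θ = (T/G)·Σ L_i/J_i = (16.30/79.2×10⁹)·(0.524/3.68×10^-7 + 0.200/7.45×10^-9 + 0.541/1.19×10^-7) = 6.748×10^-3 rad.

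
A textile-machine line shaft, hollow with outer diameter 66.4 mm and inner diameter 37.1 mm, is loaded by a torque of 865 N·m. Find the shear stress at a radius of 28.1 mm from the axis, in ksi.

2.05 ksi

J = π(d_o⁴ − d_i⁴)/32 = π(0.0664⁴ − 0.0371⁴)/32 = 1.722×10^-6 m⁴.
Shear stress varies linearly with radius: τ = T·r/J = 865.0 × 0.0281 / 1.722×10^-6 = 1.411×10^7 Pa.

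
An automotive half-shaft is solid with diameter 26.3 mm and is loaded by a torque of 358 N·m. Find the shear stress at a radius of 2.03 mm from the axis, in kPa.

15500 kPa

J = πd⁴/32 = π(0.0263)⁴/32 = 4.697×10^-8 m⁴.
Shear stress varies linearly with radius: τ = T·r/J = 358.0 × 0.00203 / 4.697×10^-8 = 1.547×10^7 Pa.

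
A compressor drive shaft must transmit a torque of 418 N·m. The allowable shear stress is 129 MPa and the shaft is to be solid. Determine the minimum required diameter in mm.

25.5 mm

For a solid shaft τ_max = 16T/(πd³), so d = (16T/(π τ_allow))^(1/3) = (16·418.0/(π·1.29×10^8))^(1/3) = 0.02546 m.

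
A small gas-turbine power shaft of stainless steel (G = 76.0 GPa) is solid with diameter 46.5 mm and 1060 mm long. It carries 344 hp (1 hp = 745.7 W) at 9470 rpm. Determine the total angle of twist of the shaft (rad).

0.00786 rad

ω = 2π·9470/60 = 991.7 rad/s, so T = P/ω = 344×745.7 / 991.7 = 258.7 N·m.
J = πd⁴/32 = π(0.0465)⁴/32 = 4.590×10^-7 m⁴.
θ = T·L/(G·J) = 258.7 × 1.06 / (76.0×10⁹ × 4.590×10^-7) = 7.860×10^-3 rad.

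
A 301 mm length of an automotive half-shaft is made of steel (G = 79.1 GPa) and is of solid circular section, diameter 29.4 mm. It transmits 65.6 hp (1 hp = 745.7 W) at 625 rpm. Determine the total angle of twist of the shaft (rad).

0.0388 rad

ω = 2π·625/60 = 65.45 rad/s, so T = P/ω = 65.6×745.7 / 65.45 = 747.4 N·m.
J = πd⁴/32 = π(0.0294)⁴/32 = 7.335×10^-8 m⁴.
θ = T·L/(G·J) = 747.4 × 0.301 / (79.1×10⁹ × 7.335×10^-8) = 0.03878 rad.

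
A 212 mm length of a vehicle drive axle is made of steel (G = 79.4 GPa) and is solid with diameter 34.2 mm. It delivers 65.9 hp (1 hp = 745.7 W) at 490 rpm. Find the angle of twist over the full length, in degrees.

ω = 2π·490/60 = 51.31 rad/s, so T = P/ω = 65.9×745.7 / 51.31 = 957.7 N·m.
J = πd⁴/32 = π(0.0342)⁴/32 = 1.343×10^-7 m⁴.
θ = T·L/(G·J) = 957.7 × 0.212 / (79.4×10⁹ × 1.343×10^-7) = 0.01904 rad.

1.09°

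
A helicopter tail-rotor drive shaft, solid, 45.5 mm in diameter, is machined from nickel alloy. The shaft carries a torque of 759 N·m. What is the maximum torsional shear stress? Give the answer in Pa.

4.10e7 Pa

J = πd⁴/32 = π(0.0455)⁴/32 = 4.208×10^-7 m⁴.
τ_max = T·r/J = 759.0 × 0.0227 / 4.208×10^-7 = 4.104×10^7 Pa.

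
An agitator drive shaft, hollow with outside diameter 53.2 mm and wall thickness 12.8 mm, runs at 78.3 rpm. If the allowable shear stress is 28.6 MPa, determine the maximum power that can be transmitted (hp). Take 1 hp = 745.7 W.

8.62 hp

J = π(d_o⁴ − d_i⁴)/32 = π(0.0532⁴ − 0.0276⁴)/32 = 7.294×10^-7 m⁴.
T_max = τ_allow·J/r = 2.86×10^7 × 7.294×10^-7 / 0.0266 = 784.3 N·m.
ω = 2π·78.3/60 = 8.200 rad/s, so P_max = T_max·ω = 6431 W.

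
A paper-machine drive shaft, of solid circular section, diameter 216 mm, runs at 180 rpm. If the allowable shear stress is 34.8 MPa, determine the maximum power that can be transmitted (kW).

1300 kW

J = πd⁴/32 = π(0.216)⁴/32 = 2.137×10^-4 m⁴.
T_max = τ_allow·J/r = 3.48×10^7 × 2.137×10^-4 / 0.108 = 68860 N·m.
ω = 2π·180/60 = 18.85 rad/s, so P_max = T_max·ω = 1.298×10^6 W.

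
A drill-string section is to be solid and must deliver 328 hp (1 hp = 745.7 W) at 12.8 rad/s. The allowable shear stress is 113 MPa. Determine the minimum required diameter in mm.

95.1 mm

ω = 12.8 rad/s, so T = P/ω = 328×745.7 / 12.80 = 19110 N·m.
For a solid shaft τ_max = 16T/(πd³), so d = (16T/(π τ_allow))^(1/3) = (16·19110/(π·1.13×10^8))^(1/3) = 0.09514 m.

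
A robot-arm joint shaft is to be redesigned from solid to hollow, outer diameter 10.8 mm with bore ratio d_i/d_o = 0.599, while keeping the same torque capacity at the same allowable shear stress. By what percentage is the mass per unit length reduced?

29.7 %

Equal τ_max and T ⇒ the solid shaft needs d_s³ = d_o³(1−k⁴), so d_s = 10.8·(1−0.599⁴)^(1/3) = 10.32 mm.
Area ratio A_h/A_s = d_o²(1−k²)/d_s² = (1−k²)/(1−k⁴)^(2/3) = 0.7029.
Mass saving = 1 − 0.7029 = 29.7 %.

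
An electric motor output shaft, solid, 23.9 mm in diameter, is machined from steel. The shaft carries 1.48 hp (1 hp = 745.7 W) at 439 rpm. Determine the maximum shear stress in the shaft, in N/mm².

ω = 2π·439/60 = 45.97 rad/s, so T = P/ω = 1.48×745.7 / 45.97 = 24.01 N·m.
J = πd⁴/32 = π(0.0239)⁴/32 = 3.203×10^-8 m⁴.
τ_max = T·r/J = 24.01 × 0.0119 / 3.203×10^-8 = 8.956×10^6 Pa.

8.96 N/mm²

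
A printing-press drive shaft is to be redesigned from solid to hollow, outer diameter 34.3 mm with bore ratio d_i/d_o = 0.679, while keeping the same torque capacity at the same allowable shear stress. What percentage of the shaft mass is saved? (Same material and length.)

Equal τ_max and T ⇒ the solid shaft needs d_s³ = d_o³(1−k⁴), so d_s = 34.3·(1−0.679⁴)^(1/3) = 31.67 mm.
Area ratio A_h/A_s = d_o²(1−k²)/d_s² = (1−k²)/(1−k⁴)^(2/3) = 0.6320.
Mass saving = 1 − 0.6320 = 36.8 %.

36.8 %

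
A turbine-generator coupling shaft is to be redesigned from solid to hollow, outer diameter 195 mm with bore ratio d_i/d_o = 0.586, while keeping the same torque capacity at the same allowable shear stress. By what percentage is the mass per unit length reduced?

28.6 %

Equal τ_max and T ⇒ the solid shaft needs d_s³ = d_o³(1−k⁴), so d_s = 195·(1−0.586⁴)^(1/3) = 187.0 mm.
Area ratio A_h/A_s = d_o²(1−k²)/d_s² = (1−k²)/(1−k⁴)^(2/3) = 0.7139.
Mass saving = 1 − 0.7139 = 28.6 %.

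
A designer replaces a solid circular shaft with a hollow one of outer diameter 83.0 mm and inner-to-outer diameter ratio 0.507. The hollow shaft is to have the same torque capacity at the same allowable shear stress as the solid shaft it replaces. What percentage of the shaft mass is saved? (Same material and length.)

22.2 %

Equal τ_max and T ⇒ the solid shaft needs d_s³ = d_o³(1−k⁴), so d_s = 83.0·(1−0.507⁴)^(1/3) = 81.13 mm.
Area ratio A_h/A_s = d_o²(1−k²)/d_s² = (1−k²)/(1−k⁴)^(2/3) = 0.7776.
Mass saving = 1 − 0.7776 = 22.2 %.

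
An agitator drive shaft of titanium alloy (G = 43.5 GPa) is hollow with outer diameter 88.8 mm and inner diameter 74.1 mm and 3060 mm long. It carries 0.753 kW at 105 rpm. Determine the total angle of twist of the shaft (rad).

0.00153 rad

ω = 2π·105/60 = 11.00 rad/s, so T = P/ω = 0.753×10³ / 11.00 = 68.48 N·m.
J = π(d_o⁴ − d_i⁴)/32 = π(0.0888⁴ − 0.0741⁴)/32 = 3.145×10^-6 m⁴.
θ = T·L/(G·J) = 68.48 × 3.06 / (43.5×10⁹ × 3.145×10^-6) = 1.532×10^-3 rad.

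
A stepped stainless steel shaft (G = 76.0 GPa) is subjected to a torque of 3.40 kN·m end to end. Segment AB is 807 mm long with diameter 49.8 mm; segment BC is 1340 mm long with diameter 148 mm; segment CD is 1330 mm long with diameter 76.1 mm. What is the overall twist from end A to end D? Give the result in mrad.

J_AB = π(0.0498)⁴/32 = 6.04×10^-7 m⁴; J_BC = π(0.148)⁴/32 = 4.71×10^-5 m⁴; J_CD = π(0.0761)⁴/32 = 3.29×10^-6 m⁴.
θ = (T/G)·Σ L_i/J_i = (3400/76.0×10⁹)·(0.807/6.04×10^-7 + 1.34/4.71×10^-5 + 1.33/3.29×10^-6) = 0.07913 rad.

79.1 mrad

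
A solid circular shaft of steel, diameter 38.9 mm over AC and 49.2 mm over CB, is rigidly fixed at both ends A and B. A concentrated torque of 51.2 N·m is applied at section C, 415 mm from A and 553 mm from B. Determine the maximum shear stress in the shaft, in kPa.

1520 kPa

Compatibility: T_A·a/J_AC = T_B·b/J_CB with T_A + T_B = T₀.
J_AC = 2.25×10^-7 m⁴, J_CB = 5.75×10^-7 m⁴, so T_A = T₀·(J_AC/a)/((J_AC/a)+(J_CB/b)) = 17.53 N·m, T_B = 33.67 N·m.
τ in each portion: τ_AC = 1.52×10^6 Pa, τ_CB = 1.44×10^6 Pa; maximum is in AC.
τ_max = T_AC·r/J = 17.53·0.0194/2.25×10^-7 = 1.517×10^6 Pa.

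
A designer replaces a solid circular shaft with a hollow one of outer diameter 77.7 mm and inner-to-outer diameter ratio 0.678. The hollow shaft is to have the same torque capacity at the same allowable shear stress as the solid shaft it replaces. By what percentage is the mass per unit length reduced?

Equal τ_max and T ⇒ the solid shaft needs d_s³ = d_o³(1−k⁴), so d_s = 77.7·(1−0.678⁴)^(1/3) = 71.79 mm.
Area ratio A_h/A_s = d_o²(1−k²)/d_s² = (1−k²)/(1−k⁴)^(2/3) = 0.6330.
Mass saving = 1 − 0.6330 = 36.7 %.

36.7 %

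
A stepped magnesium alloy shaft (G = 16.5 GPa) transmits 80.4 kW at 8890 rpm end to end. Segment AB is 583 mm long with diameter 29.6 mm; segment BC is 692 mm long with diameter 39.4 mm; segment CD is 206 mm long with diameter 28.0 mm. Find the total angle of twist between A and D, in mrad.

ω = 2π·8890/60 = 931.0 rad/s, so T = P/ω = 80.4×10³ / 931.0 = 86.36 N·m.
J_AB = π(0.0296)⁴/32 = 7.54×10^-8 m⁴; J_BC = π(0.0394)⁴/32 = 2.37×10^-7 m⁴; J_CD = π(0.0280)⁴/32 = 6.03×10^-8 m⁴.
θ = (T/G)·Σ L_i/J_i = (86.36/16.5×10⁹)·(0.583/7.54×10^-8 + 0.692/2.37×10^-7 + 0.206/6.03×10^-8) = 0.07367 rad.

73.7 mrad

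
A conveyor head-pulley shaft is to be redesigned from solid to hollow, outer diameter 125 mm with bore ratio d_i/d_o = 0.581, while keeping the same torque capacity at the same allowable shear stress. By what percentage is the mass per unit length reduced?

28.2 %

Equal τ_max and T ⇒ the solid shaft needs d_s³ = d_o³(1−k⁴), so d_s = 125·(1−0.581⁴)^(1/3) = 120.1 mm.
Area ratio A_h/A_s = d_o²(1−k²)/d_s² = (1−k²)/(1−k⁴)^(2/3) = 0.7181.
Mass saving = 1 − 0.7181 = 28.2 %.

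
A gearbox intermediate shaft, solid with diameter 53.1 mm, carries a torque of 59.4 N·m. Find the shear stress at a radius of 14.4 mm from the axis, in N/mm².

J = πd⁴/32 = π(0.0531)⁴/32 = 7.805×10^-7 m⁴.
Shear stress varies linearly with radius: τ = T·r/J = 59.40 × 0.0144 / 7.805×10^-7 = 1.096×10^6 Pa.

1.10 N/mm²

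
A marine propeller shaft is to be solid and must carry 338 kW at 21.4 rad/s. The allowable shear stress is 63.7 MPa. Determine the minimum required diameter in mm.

108 mm

ω = 21.4 rad/s, so T = P/ω = 338×10³ / 21.40 = 15790 N·m.
For a solid shaft τ_max = 16T/(πd³), so d = (16T/(π τ_allow))^(1/3) = (16·15790/(π·6.37×10^7))^(1/3) = 0.1081 m.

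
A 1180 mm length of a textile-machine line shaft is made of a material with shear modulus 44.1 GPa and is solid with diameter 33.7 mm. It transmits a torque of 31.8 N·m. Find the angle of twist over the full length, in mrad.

J = πd⁴/32 = π(0.0337)⁴/32 = 1.266×10^-7 m⁴.
θ = T·L/(G·J) = 31.80 × 1.18 / (44.1×10⁹ × 1.266×10^-7) = 6.720×10^-3 rad.

6.72 mrad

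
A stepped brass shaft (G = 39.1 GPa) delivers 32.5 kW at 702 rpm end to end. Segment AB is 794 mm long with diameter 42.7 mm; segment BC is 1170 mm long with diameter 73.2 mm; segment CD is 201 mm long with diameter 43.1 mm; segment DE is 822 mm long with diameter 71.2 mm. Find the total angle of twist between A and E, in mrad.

ω = 2π·702/60 = 73.51 rad/s, so T = P/ω = 32.5×10³ / 73.51 = 442.1 N·m.
J_AB = π(0.0427)⁴/32 = 3.26×10^-7 m⁴; J_BC = π(0.0732)⁴/32 = 2.82×10^-6 m⁴; J_CD = π(0.0431)⁴/32 = 3.39×10^-7 m⁴; J_DE = π(0.0712)⁴/32 = 2.52×10^-6 m⁴.
θ = (T/G)·Σ L_i/J_i = (442.1/39.1×10⁹)·(0.794/3.26×10^-7 + 1.17/2.82×10^-6 + 0.201/3.39×10^-7 + 0.822/2.52×10^-6) = 0.04259 rad.

42.6 mrad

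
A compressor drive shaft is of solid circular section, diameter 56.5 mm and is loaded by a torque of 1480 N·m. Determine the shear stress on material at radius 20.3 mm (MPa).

30.0 MPa

J = πd⁴/32 = π(0.0565)⁴/32 = 1.000×10^-6 m⁴.
Shear stress varies linearly with radius: τ = T·r/J = 1480 × 0.0203 / 1.000×10^-6 = 3.003×10^7 Pa.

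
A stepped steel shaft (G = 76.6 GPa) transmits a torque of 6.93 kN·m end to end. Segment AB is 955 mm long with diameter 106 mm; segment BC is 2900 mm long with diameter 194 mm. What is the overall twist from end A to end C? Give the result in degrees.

J_AB = π(0.106)⁴/32 = 1.24×10^-5 m⁴; J_BC = π(0.194)⁴/32 = 1.39×10^-4 m⁴.
θ = (T/G)·Σ L_i/J_i = (6930/76.6×10⁹)·(0.955/1.24×10^-5 + 2.90/1.39×10^-4) = 8.857×10^-3 rad.

0.507°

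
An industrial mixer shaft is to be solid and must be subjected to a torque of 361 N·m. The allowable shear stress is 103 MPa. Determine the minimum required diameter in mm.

For a solid shaft τ_max = 16T/(πd³), so d = (16T/(π τ_allow))^(1/3) = (16·361.0/(π·1.03×10^8))^(1/3) = 0.02613 m.

26.1 mm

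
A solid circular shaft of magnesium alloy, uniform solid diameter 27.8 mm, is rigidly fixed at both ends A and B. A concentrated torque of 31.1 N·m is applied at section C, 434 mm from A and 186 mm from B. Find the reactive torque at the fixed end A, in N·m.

9.33 N·m

With uniform GJ and both ends fixed, compatibility θ_AC = θ_CB gives T_A·a = T_B·b, together with T_A + T_B = T₀.
T_A = T₀·b/(a+b) = 31.10·186/620.0 = 9.330 N·m; T_B = 21.77 N·m.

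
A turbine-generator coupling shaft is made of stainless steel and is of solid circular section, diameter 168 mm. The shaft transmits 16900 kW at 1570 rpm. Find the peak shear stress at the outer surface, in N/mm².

ω = 2π·1570/60 = 164.4 rad/s, so T = P/ω = 16900×10³ / 164.4 = 102800 N·m.
J = πd⁴/32 = π(0.168)⁴/32 = 7.821×10^-5 m⁴.
τ_max = T·r/J = 102800 × 0.0840 / 7.821×10^-5 = 1.104×10^8 Pa.

110 N/mm²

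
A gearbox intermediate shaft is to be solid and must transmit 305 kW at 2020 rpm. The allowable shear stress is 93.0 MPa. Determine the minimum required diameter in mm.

42.9 mm

ω = 2π·2020/60 = 211.5 rad/s, so T = P/ω = 305×10³ / 211.5 = 1442 N·m.
For a solid shaft τ_max = 16T/(πd³), so d = (16T/(π τ_allow))^(1/3) = (16·1442/(π·9.30×10^7))^(1/3) = 0.04290 m.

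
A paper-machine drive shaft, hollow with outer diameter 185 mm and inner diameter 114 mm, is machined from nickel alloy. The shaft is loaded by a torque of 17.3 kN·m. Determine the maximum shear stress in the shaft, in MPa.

J = π(d_o⁴ − d_i⁴)/32 = π(0.185⁴ − 0.114⁴)/32 = 9.842×10^-5 m⁴.
τ_max = T·r/J = 17300 × 0.0925 / 9.842×10^-5 = 1.626×10^7 Pa.

16.3 MPa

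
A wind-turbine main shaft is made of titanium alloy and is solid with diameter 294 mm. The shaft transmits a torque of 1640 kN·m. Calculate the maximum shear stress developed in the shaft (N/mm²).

329 N/mm²

J = πd⁴/32 = π(0.294)⁴/32 = 7.335×10^-4 m⁴.
τ_max = T·r/J = 1.640e6 × 0.147 / 7.335×10^-4 = 3.287×10^8 Pa.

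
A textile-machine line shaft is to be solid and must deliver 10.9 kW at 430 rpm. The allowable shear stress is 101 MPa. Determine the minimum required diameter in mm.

ω = 2π·430/60 = 45.03 rad/s, so T = P/ω = 10.9×10³ / 45.03 = 242.1 N·m.
For a solid shaft τ_max = 16T/(πd³), so d = (16T/(π τ_allow))^(1/3) = (16·242.1/(π·1.01×10^8))^(1/3) = 0.02302 m.

23.0 mm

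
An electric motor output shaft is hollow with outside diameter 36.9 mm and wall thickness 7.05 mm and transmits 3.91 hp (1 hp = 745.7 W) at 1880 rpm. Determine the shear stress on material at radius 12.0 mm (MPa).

ω = 2π·1880/60 = 196.9 rad/s, so T = P/ω = 3.91×745.7 / 196.9 = 14.81 N·m.
J = π(d_o⁴ − d_i⁴)/32 = π(0.0369⁴ − 0.0228⁴)/32 = 1.555×10^-7 m⁴.
Shear stress varies linearly with radius: τ = T·r/J = 14.81 × 0.0120 / 1.555×10^-7 = 1.143×10^6 Pa.

1.14 MPa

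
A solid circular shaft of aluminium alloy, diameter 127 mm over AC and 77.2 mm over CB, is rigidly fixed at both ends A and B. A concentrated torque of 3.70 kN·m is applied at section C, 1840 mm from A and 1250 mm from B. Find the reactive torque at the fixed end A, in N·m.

Compatibility: T_A·a/J_AC = T_B·b/J_CB with T_A + T_B = T₀.
J_AC = 2.55×10^-5 m⁴, J_CB = 3.49×10^-6 m⁴, so T_A = T₀·(J_AC/a)/((J_AC/a)+(J_CB/b)) = 3081 N·m, T_B = 619.2 N·m.

3080 N·m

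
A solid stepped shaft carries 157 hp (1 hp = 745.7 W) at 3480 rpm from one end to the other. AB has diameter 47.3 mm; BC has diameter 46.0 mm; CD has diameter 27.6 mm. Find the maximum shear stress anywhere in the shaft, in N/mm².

ω = 2π·3480/60 = 364.4 rad/s, so T = P/ω = 157×745.7 / 364.4 = 321.3 N·m.
Under the same torque, τ_max = 16T/(πd³) is largest where d is smallest — segment CD (d = 27.6 mm).
τ_max = 16·321.3/(π·(0.0276)³) = 7.782×10^7 Pa.

77.8 N/mm²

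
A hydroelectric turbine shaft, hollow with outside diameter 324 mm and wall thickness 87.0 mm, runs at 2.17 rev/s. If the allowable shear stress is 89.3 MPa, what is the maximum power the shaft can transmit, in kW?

J = π(d_o⁴ − d_i⁴)/32 = π(0.324⁴ − 0.150⁴)/32 = 1.032×10^-3 m⁴.
T_max = τ_allow·J/r = 8.93×10^7 × 1.032×10^-3 / 0.162 = 569000 N·m.
ω = 2π·2.17 = 13.63 rad/s, so P_max = T_max·ω = 7.758×10^6 W.

7760 kW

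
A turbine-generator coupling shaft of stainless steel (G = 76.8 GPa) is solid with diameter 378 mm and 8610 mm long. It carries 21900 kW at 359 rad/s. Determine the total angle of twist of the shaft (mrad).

3.41 mrad

ω = 359 rad/s, so T = P/ω = 21900×10³ / 359.0 = 61000 N·m.
J = πd⁴/32 = π(0.378)⁴/32 = 2.004×10^-3 m⁴.
θ = T·L/(G·J) = 61000 × 8.61 / (76.8×10⁹ × 2.004×10^-3) = 3.412×10^-3 rad.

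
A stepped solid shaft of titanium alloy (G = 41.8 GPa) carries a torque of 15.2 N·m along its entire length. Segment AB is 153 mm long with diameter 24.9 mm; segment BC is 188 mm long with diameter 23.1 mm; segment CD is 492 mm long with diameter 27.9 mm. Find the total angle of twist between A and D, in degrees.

0.397°

J_AB = π(0.0249)⁴/32 = 3.77×10^-8 m⁴; J_BC = π(0.0231)⁴/32 = 2.80×10^-8 m⁴; J_CD = π(0.0279)⁴/32 = 5.95×10^-8 m⁴.
θ = (T/G)·Σ L_i/J_i = (15.20/41.8×10⁹)·(0.153/3.77×10^-8 + 0.188/2.80×10^-8 + 0.492/5.95×10^-8) = 6.927×10^-3 rad.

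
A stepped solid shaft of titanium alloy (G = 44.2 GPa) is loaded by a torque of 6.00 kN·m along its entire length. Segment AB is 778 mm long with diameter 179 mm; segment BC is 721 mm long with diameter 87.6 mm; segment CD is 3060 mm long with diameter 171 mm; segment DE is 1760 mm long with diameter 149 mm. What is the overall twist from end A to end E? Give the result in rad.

J_AB = π(0.179)⁴/32 = 1.01×10^-4 m⁴; J_BC = π(0.0876)⁴/32 = 5.78×10^-6 m⁴; J_CD = π(0.171)⁴/32 = 8.39×10^-5 m⁴; J_DE = π(0.149)⁴/32 = 4.84×10^-5 m⁴.
θ = (T/G)·Σ L_i/J_i = (6000/44.2×10⁹)·(0.778/1.01×10^-4 + 0.721/5.78×10^-6 + 3.06/8.39×10^-5 + 1.76/4.84×10^-5) = 0.02786 rad.

0.0279 rad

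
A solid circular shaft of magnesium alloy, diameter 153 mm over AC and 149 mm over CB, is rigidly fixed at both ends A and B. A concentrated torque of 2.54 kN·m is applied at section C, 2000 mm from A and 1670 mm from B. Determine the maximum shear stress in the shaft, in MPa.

Compatibility: T_A·a/J_AC = T_B·b/J_CB with T_A + T_B = T₀.
J_AC = 5.38×10^-5 m⁴, J_CB = 4.84×10^-5 m⁴, so T_A = T₀·(J_AC/a)/((J_AC/a)+(J_CB/b)) = 1223 N·m, T_B = 1317 N·m.
τ in each portion: τ_AC = 1.74×10^6 Pa, τ_CB = 2.03×10^6 Pa; maximum is in CB.
τ_max = T_CB·r/J = 1317·0.0745/4.84×10^-5 = 2.028×10^6 Pa.

2.03 MPa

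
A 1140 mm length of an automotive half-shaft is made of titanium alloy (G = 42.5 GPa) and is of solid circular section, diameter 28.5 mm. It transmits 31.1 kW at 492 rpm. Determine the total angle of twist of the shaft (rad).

0.250 rad

ω = 2π·492/60 = 51.52 rad/s, so T = P/ω = 31.1×10³ / 51.52 = 603.6 N·m.
J = πd⁴/32 = π(0.0285)⁴/32 = 6.477×10^-8 m⁴.
θ = T·L/(G·J) = 603.6 × 1.14 / (42.5×10⁹ × 6.477×10^-8) = 0.2500 rad.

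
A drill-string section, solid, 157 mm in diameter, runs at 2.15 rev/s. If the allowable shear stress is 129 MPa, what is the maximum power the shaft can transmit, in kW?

1320 kW

J = πd⁴/32 = π(0.157)⁴/32 = 5.965×10^-5 m⁴.
T_max = τ_allow·J/r = 1.29×10^8 × 5.965×10^-5 / 0.0785 = 98020 N·m.
ω = 2π·2.15 = 13.51 rad/s, so P_max = T_max·ω = 1.324×10^6 W.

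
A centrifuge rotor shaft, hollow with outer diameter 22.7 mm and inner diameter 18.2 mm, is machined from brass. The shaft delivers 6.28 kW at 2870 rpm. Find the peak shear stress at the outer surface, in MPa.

15.5 MPa

ω = 2π·2870/60 = 300.5 rad/s, so T = P/ω = 6.28×10³ / 300.5 = 20.90 N·m.
J = π(d_o⁴ − d_i⁴)/32 = π(0.0227⁴ − 0.0182⁴)/32 = 1.530×10^-8 m⁴.
τ_max = T·r/J = 20.90 × 0.0113 / 1.530×10^-8 = 1.550×10^7 Pa.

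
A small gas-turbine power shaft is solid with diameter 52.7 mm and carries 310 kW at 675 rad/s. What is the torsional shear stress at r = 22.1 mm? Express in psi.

1940 psi

ω = 675 rad/s, so T = P/ω = 310×10³ / 675.0 = 459.3 N·m.
J = πd⁴/32 = π(0.0527)⁴/32 = 7.573×10^-7 m⁴.
Shear stress varies linearly with radius: τ = T·r/J = 459.3 × 0.0221 / 7.573×10^-7 = 1.340×10^7 Pa.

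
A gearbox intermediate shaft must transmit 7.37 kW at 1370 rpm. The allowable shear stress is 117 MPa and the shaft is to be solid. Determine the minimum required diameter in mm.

13.1 mm

ω = 2π·1370/60 = 143.5 rad/s, so T = P/ω = 7.37×10³ / 143.5 = 51.37 N·m.
For a solid shaft τ_max = 16T/(πd³), so d = (16T/(π τ_allow))^(1/3) = (16·51.37/(π·1.17×10^8))^(1/3) = 0.01308 m.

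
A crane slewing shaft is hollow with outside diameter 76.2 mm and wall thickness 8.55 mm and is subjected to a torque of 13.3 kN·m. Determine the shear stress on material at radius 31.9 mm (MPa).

201 MPa

J = π(d_o⁴ − d_i⁴)/32 = π(0.0762⁴ − 0.0591⁴)/32 = 2.112×10^-6 m⁴.
Shear stress varies linearly with radius: τ = T·r/J = 13300 × 0.0319 / 2.112×10^-6 = 2.009×10^8 Pa.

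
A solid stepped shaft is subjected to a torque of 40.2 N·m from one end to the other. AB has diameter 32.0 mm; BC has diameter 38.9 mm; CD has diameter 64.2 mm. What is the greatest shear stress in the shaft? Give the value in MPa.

Under the same torque, τ_max = 16T/(πd³) is largest where d is smallest — segment AB (d = 32.0 mm).
τ_max = 16·40.20/(π·(0.0320)³) = 6.248×10^6 Pa.

6.25 MPa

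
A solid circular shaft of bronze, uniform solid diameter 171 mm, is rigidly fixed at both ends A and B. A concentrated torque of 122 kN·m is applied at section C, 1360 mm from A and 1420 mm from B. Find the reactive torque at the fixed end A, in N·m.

62300 N·m

With uniform GJ and both ends fixed, compatibility θ_AC = θ_CB gives T_A·a = T_B·b, together with T_A + T_B = T₀.
T_A = T₀·b/(a+b) = 122000·1420/2780 = 62320 N·m; T_B = 59680 N·m.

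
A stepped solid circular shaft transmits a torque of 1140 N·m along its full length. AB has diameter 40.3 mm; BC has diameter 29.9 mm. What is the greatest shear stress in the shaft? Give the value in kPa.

217000 kPa

Under the same torque, τ_max = 16T/(πd³) is largest where d is smallest — segment BC (d = 29.9 mm).
τ_max = 16·1140/(π·(0.0299)³) = 2.172×10^8 Pa.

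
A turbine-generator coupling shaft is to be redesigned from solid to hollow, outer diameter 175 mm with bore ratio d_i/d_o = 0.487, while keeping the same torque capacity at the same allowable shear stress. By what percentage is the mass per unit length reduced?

Equal τ_max and T ⇒ the solid shaft needs d_s³ = d_o³(1−k⁴), so d_s = 175·(1−0.487⁴)^(1/3) = 171.7 mm.
Area ratio A_h/A_s = d_o²(1−k²)/d_s² = (1−k²)/(1−k⁴)^(2/3) = 0.7928.
Mass saving = 1 − 0.7928 = 20.7 %.

20.7 %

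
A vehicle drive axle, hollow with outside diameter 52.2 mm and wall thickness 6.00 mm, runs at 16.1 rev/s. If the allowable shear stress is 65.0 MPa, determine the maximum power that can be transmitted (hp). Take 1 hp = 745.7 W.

160 hp

J = π(d_o⁴ − d_i⁴)/32 = π(0.0522⁴ − 0.0402⁴)/32 = 4.725×10^-7 m⁴.
T_max = τ_allow·J/r = 6.50×10^7 × 4.725×10^-7 / 0.0261 = 1177 N·m.
ω = 2π·16.1 = 101.2 rad/s, so P_max = T_max·ω = 1.190×10^5 W.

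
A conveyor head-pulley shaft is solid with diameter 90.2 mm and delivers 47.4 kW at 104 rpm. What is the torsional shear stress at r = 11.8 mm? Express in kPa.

7900 kPa

ω = 2π·104/60 = 10.89 rad/s, so T = P/ω = 47.4×10³ / 10.89 = 4352 N·m.
J = πd⁴/32 = π(0.0902)⁴/32 = 6.499×10^-6 m⁴.
Shear stress varies linearly with radius: τ = T·r/J = 4352 × 0.0118 / 6.499×10^-6 = 7.903×10^6 Pa.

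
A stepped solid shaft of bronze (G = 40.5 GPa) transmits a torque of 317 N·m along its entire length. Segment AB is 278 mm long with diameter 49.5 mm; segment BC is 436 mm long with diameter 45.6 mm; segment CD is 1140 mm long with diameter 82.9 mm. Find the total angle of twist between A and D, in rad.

J_AB = π(0.0495)⁴/32 = 5.89×10^-7 m⁴; J_BC = π(0.0456)⁴/32 = 4.24×10^-7 m⁴; J_CD = π(0.0829)⁴/32 = 4.64×10^-6 m⁴.
θ = (T/G)·Σ L_i/J_i = (317.0/40.5×10⁹)·(0.278/5.89×10^-7 + 0.436/4.24×10^-7 + 1.14/4.64×10^-6) = 0.01366 rad.

0.0137 rad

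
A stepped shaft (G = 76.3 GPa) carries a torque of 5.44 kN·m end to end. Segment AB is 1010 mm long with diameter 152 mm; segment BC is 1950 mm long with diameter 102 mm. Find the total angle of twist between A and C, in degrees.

0.828°

J_AB = π(0.152)⁴/32 = 5.24×10^-5 m⁴; J_BC = π(0.102)⁴/32 = 1.06×10^-5 m⁴.
θ = (T/G)·Σ L_i/J_i = (5440/76.3×10⁹)·(1.01/5.24×10^-5 + 1.95/1.06×10^-5) = 0.01446 rad.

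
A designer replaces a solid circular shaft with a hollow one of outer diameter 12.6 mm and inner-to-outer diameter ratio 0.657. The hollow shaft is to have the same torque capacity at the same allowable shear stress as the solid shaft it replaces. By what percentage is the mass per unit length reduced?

34.8 %

Equal τ_max and T ⇒ the solid shaft needs d_s³ = d_o³(1−k⁴), so d_s = 12.6·(1−0.657⁴)^(1/3) = 11.76 mm.
Area ratio A_h/A_s = d_o²(1−k²)/d_s² = (1−k²)/(1−k⁴)^(2/3) = 0.6521.
Mass saving = 1 − 0.6521 = 34.8 %.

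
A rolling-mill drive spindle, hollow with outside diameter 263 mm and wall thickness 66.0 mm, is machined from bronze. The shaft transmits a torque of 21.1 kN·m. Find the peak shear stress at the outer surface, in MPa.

6.29 MPa

J = π(d_o⁴ − d_i⁴)/32 = π(0.263⁴ − 0.131⁴)/32 = 4.408×10^-4 m⁴.
τ_max = T·r/J = 21100 × 0.132 / 4.408×10^-4 = 6.295×10^6 Pa.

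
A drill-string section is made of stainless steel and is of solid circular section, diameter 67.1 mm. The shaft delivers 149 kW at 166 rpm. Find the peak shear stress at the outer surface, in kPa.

144000 kPa

ω = 2π·166/60 = 17.38 rad/s, so T = P/ω = 149×10³ / 17.38 = 8571 N·m.
J = πd⁴/32 = π(0.0671)⁴/32 = 1.990×10^-6 m⁴.
τ_max = T·r/J = 8571 × 0.0335 / 1.990×10^-6 = 1.445×10^8 Pa.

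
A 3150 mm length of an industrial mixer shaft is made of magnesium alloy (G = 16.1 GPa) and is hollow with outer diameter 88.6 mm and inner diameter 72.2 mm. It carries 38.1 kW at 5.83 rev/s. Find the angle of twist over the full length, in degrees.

3.45°

ω = 2π·5.83 = 36.63 rad/s, so T = P/ω = 38.1×10³ / 36.63 = 1040 N·m.
J = π(d_o⁴ − d_i⁴)/32 = π(0.0886⁴ − 0.0722⁴)/32 = 3.382×10^-6 m⁴.
θ = T·L/(G·J) = 1040 × 3.15 / (16.1×10⁹ × 3.382×10^-6) = 0.06017 rad.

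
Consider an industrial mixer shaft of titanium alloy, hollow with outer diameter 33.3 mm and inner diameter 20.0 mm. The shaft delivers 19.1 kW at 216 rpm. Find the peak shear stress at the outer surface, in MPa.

134 MPa

ω = 2π·216/60 = 22.62 rad/s, so T = P/ω = 19.1×10³ / 22.62 = 844.4 N·m.
J = π(d_o⁴ − d_i⁴)/32 = π(0.0333⁴ − 0.0200⁴)/32 = 1.050×10^-7 m⁴.
τ_max = T·r/J = 844.4 × 0.0166 / 1.050×10^-7 = 1.339×10^8 Pa.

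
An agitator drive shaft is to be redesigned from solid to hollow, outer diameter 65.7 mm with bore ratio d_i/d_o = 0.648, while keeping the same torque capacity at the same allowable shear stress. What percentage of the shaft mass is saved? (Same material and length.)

34.0 %

Equal τ_max and T ⇒ the solid shaft needs d_s³ = d_o³(1−k⁴), so d_s = 65.7·(1−0.648⁴)^(1/3) = 61.59 mm.
Area ratio A_h/A_s = d_o²(1−k²)/d_s² = (1−k²)/(1−k⁴)^(2/3) = 0.6602.
Mass saving = 1 − 0.6602 = 34.0 %.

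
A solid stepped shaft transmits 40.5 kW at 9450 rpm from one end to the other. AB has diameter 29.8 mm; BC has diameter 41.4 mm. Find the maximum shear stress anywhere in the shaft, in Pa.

7.88e6 Pa

ω = 2π·9450/60 = 989.6 rad/s, so T = P/ω = 40.5×10³ / 989.6 = 40.93 N·m.
Under the same torque, τ_max = 16T/(πd³) is largest where d is smallest — segment AB (d = 29.8 mm).
τ_max = 16·40.93/(π·(0.0298)³) = 7.876×10^6 Pa.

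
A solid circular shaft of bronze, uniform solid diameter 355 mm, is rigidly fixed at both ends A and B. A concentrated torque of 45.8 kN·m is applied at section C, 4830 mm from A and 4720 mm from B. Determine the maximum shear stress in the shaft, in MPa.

With uniform GJ and both ends fixed, compatibility θ_AC = θ_CB gives T_A·a = T_B·b, together with T_A + T_B = T₀.
T_A = T₀·b/(a+b) = 45800·4720/9550 = 22640 N·m; T_B = 23160 N·m.
τ in each portion: τ_AC = 2.58×10^6 Pa, τ_CB = 2.64×10^6 Pa; maximum is in CB.
τ_max = T_CB·r/J = 23160·0.177/1.56×10^-3 = 2.637×10^6 Pa.

2.64 MPa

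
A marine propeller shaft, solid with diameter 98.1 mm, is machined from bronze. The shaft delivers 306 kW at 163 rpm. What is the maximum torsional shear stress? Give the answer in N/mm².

ω = 2π·163/60 = 17.07 rad/s, so T = P/ω = 306×10³ / 17.07 = 17930 N·m.
J = πd⁴/32 = π(0.0981)⁴/32 = 9.092×10^-6 m⁴.
τ_max = T·r/J = 17930 × 0.0490 / 9.092×10^-6 = 9.671×10^7 Pa.

96.7 N/mm²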